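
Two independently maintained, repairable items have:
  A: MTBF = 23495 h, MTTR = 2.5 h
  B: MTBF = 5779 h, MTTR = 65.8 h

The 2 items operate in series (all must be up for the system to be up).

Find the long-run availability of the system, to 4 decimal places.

0.9886

A(A) = MTBF/(MTBF+MTTR) = 23495/(23495+2.5) = 0.999894
A(B) = MTBF/(MTBF+MTTR) = 5779/(5779+65.8) = 0.988742
Series availability: 0.999894 × 0.988742 = 0.9886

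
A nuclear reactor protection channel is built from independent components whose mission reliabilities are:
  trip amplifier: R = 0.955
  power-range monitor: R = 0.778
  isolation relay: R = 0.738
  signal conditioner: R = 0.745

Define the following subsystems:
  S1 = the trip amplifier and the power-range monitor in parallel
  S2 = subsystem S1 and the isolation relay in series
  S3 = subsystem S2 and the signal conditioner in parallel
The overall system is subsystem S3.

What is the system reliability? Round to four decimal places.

0.9313

Parallel (trip amplifier and power-range monitor): 1 − (1 − 0.955000)(1 − 0.778000) = 0.990010
Series ([0.990010] and isolation relay): 0.990010 × 0.738000 = 0.730627
Parallel ([0.730627] and signal conditioner): 1 − (1 − 0.730627)(1 − 0.745000) = 0.9313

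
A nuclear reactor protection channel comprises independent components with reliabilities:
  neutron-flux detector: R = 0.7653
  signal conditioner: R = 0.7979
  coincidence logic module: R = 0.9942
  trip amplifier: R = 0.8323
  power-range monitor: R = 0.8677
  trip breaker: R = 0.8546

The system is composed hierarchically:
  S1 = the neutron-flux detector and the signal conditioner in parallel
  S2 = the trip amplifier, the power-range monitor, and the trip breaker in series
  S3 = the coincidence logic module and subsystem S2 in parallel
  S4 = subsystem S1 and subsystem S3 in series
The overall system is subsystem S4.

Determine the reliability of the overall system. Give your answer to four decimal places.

Parallel (neutron-flux detector and signal conditioner): 1 − (1 − 0.765300)(1 − 0.797900) = 0.952567
Series (trip amplifier, power-range monitor, and trip breaker): 0.832300 × 0.867700 × 0.854600 = 0.617181
Parallel (coincidence logic module and [0.617181]): 1 − (1 − 0.994200)(1 − 0.617181) = 0.997780
Series ([0.952567] and [0.997780]): 0.952567 × 0.997780 = 0.9505

0.9505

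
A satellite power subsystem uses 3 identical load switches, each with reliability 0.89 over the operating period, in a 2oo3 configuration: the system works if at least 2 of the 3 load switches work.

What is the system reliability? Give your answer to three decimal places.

R = Σ_{i=2}^{3} C(3,i) p^i (1−p)^{3−i} with p = 0.89
C(3,2)·0.89^2·0.11^1 = 0.26139
C(3,3)·0.89^3·0.11^0 = 0.70497
Sum = 0.966

0.966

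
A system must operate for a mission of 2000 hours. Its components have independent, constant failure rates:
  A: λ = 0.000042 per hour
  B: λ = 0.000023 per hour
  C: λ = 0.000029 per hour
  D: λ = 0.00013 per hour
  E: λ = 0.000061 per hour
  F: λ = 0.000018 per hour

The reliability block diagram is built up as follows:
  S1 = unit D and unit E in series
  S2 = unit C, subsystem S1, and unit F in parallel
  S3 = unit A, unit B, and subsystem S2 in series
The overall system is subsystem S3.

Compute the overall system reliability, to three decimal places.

0.878

R(A) = exp(−0.000042 × 2000) = 0.91943
R(B) = exp(−0.000023 × 2000) = 0.95504
R(C) = exp(−0.000029 × 2000) = 0.94365
R(D) = exp(−0.00013 × 2000) = 0.77105
R(E) = exp(−0.000061 × 2000) = 0.88515
R(F) = exp(−0.000018 × 2000) = 0.96464
Series (D and E): 0.77105 × 0.88515 = 0.68249
Parallel (C, [0.68249], and F): 1 − (1 − 0.94365)(1 − 0.68249)(1 − 0.96464) = 0.99937
Series (A, B, and [0.99937]): 0.91943 × 0.95504 × 0.99937 = 0.878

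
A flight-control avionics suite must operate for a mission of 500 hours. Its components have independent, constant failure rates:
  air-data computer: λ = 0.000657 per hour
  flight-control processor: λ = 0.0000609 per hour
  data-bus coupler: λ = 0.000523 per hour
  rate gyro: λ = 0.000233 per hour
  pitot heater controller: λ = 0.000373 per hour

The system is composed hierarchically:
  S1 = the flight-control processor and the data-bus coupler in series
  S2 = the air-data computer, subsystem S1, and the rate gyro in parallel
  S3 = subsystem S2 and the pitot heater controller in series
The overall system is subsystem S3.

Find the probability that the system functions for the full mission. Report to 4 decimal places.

R(air-data computer) = exp(−0.000657 × 500) = 0.720003
R(flight-control processor) = exp(−0.0000609 × 500) = 0.970009
R(data-bus coupler) = exp(−0.000523 × 500) = 0.769896
R(rate gyro) = exp(−0.000233 × 500) = 0.890030
R(pitot heater controller) = exp(−0.000373 × 500) = 0.829859
Series (flight-control processor and data-bus coupler): 0.970009 × 0.769896 = 0.746806
Parallel (air-data computer, [0.746806], and rate gyro): 1 − (1 − 0.720003)(1 − 0.746806)(1 − 0.890030) = 0.992204
Series ([0.992204] and pitot heater controller): 0.992204 × 0.829859 = 0.8234

0.8234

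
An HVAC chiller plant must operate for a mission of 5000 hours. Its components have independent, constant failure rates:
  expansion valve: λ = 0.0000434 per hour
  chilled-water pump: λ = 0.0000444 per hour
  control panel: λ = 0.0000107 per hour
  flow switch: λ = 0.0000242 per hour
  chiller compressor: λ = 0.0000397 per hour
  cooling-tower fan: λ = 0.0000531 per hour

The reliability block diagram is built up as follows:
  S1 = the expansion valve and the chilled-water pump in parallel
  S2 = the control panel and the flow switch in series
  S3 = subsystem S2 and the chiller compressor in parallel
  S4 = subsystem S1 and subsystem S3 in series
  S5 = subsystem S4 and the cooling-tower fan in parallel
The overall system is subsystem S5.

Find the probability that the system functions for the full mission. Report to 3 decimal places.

R(expansion valve) = exp(−0.0000434 × 5000) = 0.80493
R(chilled-water pump) = exp(−0.0000444 × 5000) = 0.80092
R(control panel) = exp(−0.0000107 × 5000) = 0.94791
R(flow switch) = exp(−0.0000242 × 5000) = 0.88603
R(chiller compressor) = exp(−0.0000397 × 5000) = 0.81996
R(cooling-tower fan) = exp(−0.0000531 × 5000) = 0.76682
Parallel (expansion valve and chilled-water pump): 1 − (1 − 0.80493)(1 − 0.80092) = 0.96117
Series (control panel and flow switch): 0.94791 × 0.88603 = 0.83988
Parallel ([0.83988] and chiller compressor): 1 − (1 − 0.83988)(1 − 0.81996) = 0.97117
Series ([0.96117] and [0.97117]): 0.96117 × 0.97117 = 0.93346
Parallel ([0.93346] and cooling-tower fan): 1 − (1 − 0.93346)(1 − 0.76682) = 0.984

0.984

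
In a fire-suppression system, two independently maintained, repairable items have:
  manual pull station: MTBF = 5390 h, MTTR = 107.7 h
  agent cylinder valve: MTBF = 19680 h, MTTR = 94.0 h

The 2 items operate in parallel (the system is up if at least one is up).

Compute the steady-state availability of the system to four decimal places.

0.9999

A(manual pull station) = MTBF/(MTBF+MTTR) = 5390/(5390+107.7) = 0.980410
A(agent cylinder valve) = MTBF/(MTBF+MTTR) = 19680/(19680+94.0) = 0.995246
Parallel availability: 1 − (1 − 0.980410)(1 − 0.995246) = 0.9999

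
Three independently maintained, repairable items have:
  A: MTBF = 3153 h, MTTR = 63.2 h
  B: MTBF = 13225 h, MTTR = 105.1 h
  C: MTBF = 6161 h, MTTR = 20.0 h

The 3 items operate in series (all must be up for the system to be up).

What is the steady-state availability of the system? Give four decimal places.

0.9695

A(A) = MTBF/(MTBF+MTTR) = 3153/(3153+63.2) = 0.980349
A(B) = MTBF/(MTBF+MTTR) = 13225/(13225+105.1) = 0.992116
A(C) = MTBF/(MTBF+MTTR) = 6161/(6161+20.0) = 0.996764
Series availability: 0.980349 × 0.992116 × 0.996764 = 0.9695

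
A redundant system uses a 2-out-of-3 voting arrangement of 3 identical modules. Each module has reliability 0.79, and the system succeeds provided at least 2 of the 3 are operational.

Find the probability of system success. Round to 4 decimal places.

0.8862

R = Σ_{i=2}^{3} C(3,i) p^i (1−p)^{3−i} with p = 0.79
C(3,2)·0.79^2·0.21^1 = 0.393183
C(3,3)·0.79^3·0.21^0 = 0.493039
Sum = 0.8862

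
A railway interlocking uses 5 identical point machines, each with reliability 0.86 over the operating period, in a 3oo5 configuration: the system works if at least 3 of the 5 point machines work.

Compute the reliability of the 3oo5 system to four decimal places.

0.9780

R = Σ_{i=3}^{5} C(5,i) p^i (1−p)^{5−i} with p = 0.86
C(5,3)·0.86^3·0.14^2 = 0.124667
C(5,4)·0.86^4·0.14^1 = 0.382906
C(5,5)·0.86^5·0.14^0 = 0.470427
Sum = 0.9780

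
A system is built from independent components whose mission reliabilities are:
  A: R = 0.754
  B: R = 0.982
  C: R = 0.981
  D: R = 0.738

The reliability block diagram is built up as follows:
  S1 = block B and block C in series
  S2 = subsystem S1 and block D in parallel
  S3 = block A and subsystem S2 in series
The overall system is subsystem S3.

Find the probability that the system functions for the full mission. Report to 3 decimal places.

Series (B and C): 0.98200 × 0.98100 = 0.96334
Parallel ([0.96334] and D): 1 − (1 − 0.96334)(1 − 0.73800) = 0.99040
Series (A and [0.99040]): 0.75400 × 0.99040 = 0.747

0.747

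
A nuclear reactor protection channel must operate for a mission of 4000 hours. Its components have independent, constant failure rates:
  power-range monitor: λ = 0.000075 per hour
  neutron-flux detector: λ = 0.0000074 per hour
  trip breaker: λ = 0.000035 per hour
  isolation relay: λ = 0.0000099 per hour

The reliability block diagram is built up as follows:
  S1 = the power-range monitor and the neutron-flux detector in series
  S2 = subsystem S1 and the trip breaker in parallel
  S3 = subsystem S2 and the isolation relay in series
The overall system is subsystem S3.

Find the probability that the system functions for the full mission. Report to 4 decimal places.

0.9259

R(power-range monitor) = exp(−0.000075 × 4000) = 0.740818
R(neutron-flux detector) = exp(−0.0000074 × 4000) = 0.970834
R(trip breaker) = exp(−0.000035 × 4000) = 0.869358
R(isolation relay) = exp(−0.0000099 × 4000) = 0.961174
Series (power-range monitor and neutron-flux detector): 0.740818 × 0.970834 = 0.719211
Parallel ([0.719211] and trip breaker): 1 − (1 − 0.719211)(1 − 0.869358) = 0.963317
Series ([0.963317] and isolation relay): 0.963317 × 0.961174 = 0.9259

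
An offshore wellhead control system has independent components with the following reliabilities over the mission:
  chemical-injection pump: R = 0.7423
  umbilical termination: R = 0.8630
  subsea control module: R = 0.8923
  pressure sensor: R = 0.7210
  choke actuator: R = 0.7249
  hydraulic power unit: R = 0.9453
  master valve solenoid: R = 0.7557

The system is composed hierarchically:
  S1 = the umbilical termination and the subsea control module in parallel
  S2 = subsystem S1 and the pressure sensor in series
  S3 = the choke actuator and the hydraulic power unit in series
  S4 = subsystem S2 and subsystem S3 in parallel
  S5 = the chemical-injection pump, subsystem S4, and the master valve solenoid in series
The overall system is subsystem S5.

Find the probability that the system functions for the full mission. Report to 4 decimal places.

Parallel (umbilical termination and subsea control module): 1 − (1 − 0.863000)(1 − 0.892300) = 0.985245
Series ([0.985245] and pressure sensor): 0.985245 × 0.721000 = 0.710362
Series (choke actuator and hydraulic power unit): 0.724900 × 0.945300 = 0.685248
Parallel ([0.710362] and [0.685248]): 1 − (1 − 0.710362)(1 − 0.685248) = 0.908836
Series (chemical-injection pump, [0.908836], and master valve solenoid): 0.742300 × 0.908836 × 0.755700 = 0.5098

0.5098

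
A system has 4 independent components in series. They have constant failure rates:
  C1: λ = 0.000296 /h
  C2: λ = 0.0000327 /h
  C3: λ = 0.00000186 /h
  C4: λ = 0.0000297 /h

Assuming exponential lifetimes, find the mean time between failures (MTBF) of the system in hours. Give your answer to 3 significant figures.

2780

Series of exponential components: λ_sys = Σ λ_i
λ_sys = 0.000296 + 0.0000327 + 0.00000186 + 0.0000297 = 3.6026e-04 /h
MTBF = 1 / λ_sys = 2780 h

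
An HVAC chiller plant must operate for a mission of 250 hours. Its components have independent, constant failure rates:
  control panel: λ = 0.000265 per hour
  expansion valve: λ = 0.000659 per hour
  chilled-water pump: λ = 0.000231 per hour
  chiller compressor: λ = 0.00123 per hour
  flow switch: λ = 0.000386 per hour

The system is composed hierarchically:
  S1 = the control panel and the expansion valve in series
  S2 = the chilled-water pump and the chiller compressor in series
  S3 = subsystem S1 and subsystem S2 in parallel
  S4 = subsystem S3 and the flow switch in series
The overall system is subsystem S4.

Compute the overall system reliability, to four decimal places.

0.8507

R(control panel) = exp(−0.000265 × 250) = 0.935897
R(expansion valve) = exp(−0.000659 × 250) = 0.848106
R(chilled-water pump) = exp(−0.000231 × 250) = 0.943886
R(chiller compressor) = exp(−0.00123 × 250) = 0.735283
R(flow switch) = exp(−0.000386 × 250) = 0.908010
Series (control panel and expansion valve): 0.935897 × 0.848106 = 0.793740
Series (chilled-water pump and chiller compressor): 0.943886 × 0.735283 = 0.694023
Parallel ([0.793740] and [0.694023]): 1 − (1 − 0.793740)(1 − 0.694023) = 0.936889
Series ([0.936889] and flow switch): 0.936889 × 0.908010 = 0.8507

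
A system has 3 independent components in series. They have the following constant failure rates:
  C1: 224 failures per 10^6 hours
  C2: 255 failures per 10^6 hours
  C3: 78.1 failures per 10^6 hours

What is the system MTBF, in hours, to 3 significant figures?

1800

Series of exponential components: λ_sys = Σ λ_i
λ_sys = 0.000224 + 0.000255 + 0.0000781 = 5.5710e-04 /h
MTBF = 1 / λ_sys = 1800 h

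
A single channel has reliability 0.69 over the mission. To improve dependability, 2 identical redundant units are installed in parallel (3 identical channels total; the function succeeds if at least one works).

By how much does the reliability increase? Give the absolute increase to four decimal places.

R_before = 0.69
R_after = 1 − (1 − 0.69)^3 = 0.9702
ΔR = 0.9702 − 0.69 = 0.2802

0.2802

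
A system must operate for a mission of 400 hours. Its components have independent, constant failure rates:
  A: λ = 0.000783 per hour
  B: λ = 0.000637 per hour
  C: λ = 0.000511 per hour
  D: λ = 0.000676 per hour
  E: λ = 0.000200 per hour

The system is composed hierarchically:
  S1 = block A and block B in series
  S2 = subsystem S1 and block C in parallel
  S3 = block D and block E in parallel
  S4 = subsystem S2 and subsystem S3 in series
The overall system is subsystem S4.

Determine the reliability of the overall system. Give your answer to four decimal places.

R(A) = exp(−0.000783 × 400) = 0.731104
R(B) = exp(−0.000637 × 400) = 0.775071
R(C) = exp(−0.000511 × 400) = 0.815136
R(D) = exp(−0.000676 × 400) = 0.763074
R(E) = exp(−0.000200 × 400) = 0.923116
Series (A and B): 0.731104 × 0.775071 = 0.566658
Parallel ([0.566658] and C): 1 − (1 − 0.566658)(1 − 0.815136) = 0.919891
Parallel (D and E): 1 − (1 − 0.763074)(1 − 0.923116) = 0.981784
Series ([0.919891] and [0.981784]): 0.919891 × 0.981784 = 0.9031

0.9031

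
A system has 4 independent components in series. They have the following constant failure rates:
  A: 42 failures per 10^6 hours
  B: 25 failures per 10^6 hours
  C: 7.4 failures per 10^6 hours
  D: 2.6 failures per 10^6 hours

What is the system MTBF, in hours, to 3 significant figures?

Series of exponential components: λ_sys = Σ λ_i
λ_sys = 0.000042 + 0.000025 + 0.0000074 + 0.0000026 = 7.7000e-05 /h
MTBF = 1 / λ_sys = 13000 h

13000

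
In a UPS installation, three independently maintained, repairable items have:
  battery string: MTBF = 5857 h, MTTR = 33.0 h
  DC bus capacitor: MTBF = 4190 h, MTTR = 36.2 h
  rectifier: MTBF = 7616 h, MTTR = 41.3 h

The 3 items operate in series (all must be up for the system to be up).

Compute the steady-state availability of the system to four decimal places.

0.9806

A(battery string) = MTBF/(MTBF+MTTR) = 5857/(5857+33.0) = 0.994397
A(DC bus capacitor) = MTBF/(MTBF+MTTR) = 4190/(4190+36.2) = 0.991434
A(rectifier) = MTBF/(MTBF+MTTR) = 7616/(7616+41.3) = 0.994606
Series availability: 0.994397 × 0.991434 × 0.994606 = 0.9806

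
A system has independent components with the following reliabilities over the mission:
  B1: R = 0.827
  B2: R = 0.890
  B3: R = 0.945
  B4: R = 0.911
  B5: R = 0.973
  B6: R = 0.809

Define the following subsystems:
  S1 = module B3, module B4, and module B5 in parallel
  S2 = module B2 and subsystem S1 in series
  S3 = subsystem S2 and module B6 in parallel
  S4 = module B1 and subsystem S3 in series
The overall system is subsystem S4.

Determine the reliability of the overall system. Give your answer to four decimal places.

Parallel (B3, B4, and B5): 1 − (1 − 0.945000)(1 − 0.911000)(1 − 0.973000) = 0.999868
Series (B2 and [0.999868]): 0.890000 × 0.999868 = 0.889883
Parallel ([0.889883] and B6): 1 − (1 − 0.889883)(1 − 0.809000) = 0.978968
Series (B1 and [0.978968]): 0.827000 × 0.978968 = 0.8096

0.8096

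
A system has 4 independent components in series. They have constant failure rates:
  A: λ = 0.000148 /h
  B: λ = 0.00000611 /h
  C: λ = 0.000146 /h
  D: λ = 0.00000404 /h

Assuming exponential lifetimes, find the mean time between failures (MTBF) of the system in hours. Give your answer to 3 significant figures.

Series of exponential components: λ_sys = Σ λ_i
λ_sys = 0.000148 + 0.00000611 + 0.000146 + 0.00000404 = 3.0415e-04 /h
MTBF = 1 / λ_sys = 3290 h

3290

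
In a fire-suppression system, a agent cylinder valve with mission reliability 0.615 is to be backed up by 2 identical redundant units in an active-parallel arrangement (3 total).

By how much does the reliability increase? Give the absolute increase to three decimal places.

R_before = 0.615
R_after = 1 − (1 − 0.615)^3 = 0.943
ΔR = 0.943 − 0.615 = 0.328

0.328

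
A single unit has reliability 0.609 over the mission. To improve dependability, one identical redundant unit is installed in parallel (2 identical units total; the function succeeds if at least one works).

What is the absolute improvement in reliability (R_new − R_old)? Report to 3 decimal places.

R_before = 0.609
R_after = 1 − (1 − 0.609)^2 = 0.847
ΔR = 0.847 − 0.609 = 0.238

0.238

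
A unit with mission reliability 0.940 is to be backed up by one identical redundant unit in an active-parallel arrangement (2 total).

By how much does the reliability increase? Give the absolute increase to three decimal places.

0.056

R_before = 0.940
R_after = 1 − (1 − 0.940)^2 = 0.996
ΔR = 0.996 − 0.940 = 0.056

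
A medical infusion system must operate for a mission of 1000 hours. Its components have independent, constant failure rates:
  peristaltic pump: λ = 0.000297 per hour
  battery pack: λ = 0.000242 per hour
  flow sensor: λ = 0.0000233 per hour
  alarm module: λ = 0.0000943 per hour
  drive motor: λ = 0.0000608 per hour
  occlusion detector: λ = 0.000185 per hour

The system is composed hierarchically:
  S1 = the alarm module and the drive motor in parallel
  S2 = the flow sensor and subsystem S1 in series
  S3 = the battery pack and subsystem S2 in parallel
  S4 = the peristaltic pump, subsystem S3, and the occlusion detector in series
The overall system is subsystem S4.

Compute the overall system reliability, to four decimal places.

R(peristaltic pump) = exp(−0.000297 × 1000) = 0.743044
R(battery pack) = exp(−0.000242 × 1000) = 0.785056
R(flow sensor) = exp(−0.0000233 × 1000) = 0.976969
R(alarm module) = exp(−0.0000943 × 1000) = 0.910010
R(drive motor) = exp(−0.0000608 × 1000) = 0.941011
R(occlusion detector) = exp(−0.000185 × 1000) = 0.831104
Parallel (alarm module and drive motor): 1 − (1 − 0.910010)(1 − 0.941011) = 0.994692
Series (flow sensor and [0.994692]): 0.976969 × 0.994692 = 0.971783
Parallel (battery pack and [0.971783]): 1 − (1 − 0.785056)(1 − 0.971783) = 0.993935
Series (peristaltic pump, [0.993935], and occlusion detector): 0.743044 × 0.993935 × 0.831104 = 0.6138

0.6138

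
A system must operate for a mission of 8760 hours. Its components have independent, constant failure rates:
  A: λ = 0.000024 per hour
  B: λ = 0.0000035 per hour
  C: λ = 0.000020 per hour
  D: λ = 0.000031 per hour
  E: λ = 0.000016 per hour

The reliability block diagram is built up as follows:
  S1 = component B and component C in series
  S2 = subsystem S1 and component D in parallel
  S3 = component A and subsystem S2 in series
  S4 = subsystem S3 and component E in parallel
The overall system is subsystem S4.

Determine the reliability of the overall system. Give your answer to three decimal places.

0.971

R(A) = exp(−0.000024 × 8760) = 0.81039
R(B) = exp(−0.0000035 × 8760) = 0.96981
R(C) = exp(−0.000020 × 8760) = 0.83929
R(D) = exp(−0.000031 × 8760) = 0.76219
R(E) = exp(−0.000016 × 8760) = 0.86922
Series (B and C): 0.96981 × 0.83929 = 0.81395
Parallel ([0.81395] and D): 1 − (1 − 0.81395)(1 − 0.76219) = 0.95576
Series (A and [0.95576]): 0.81039 × 0.95576 = 0.77454
Parallel ([0.77454] and E): 1 − (1 − 0.77454)(1 − 0.86922) = 0.971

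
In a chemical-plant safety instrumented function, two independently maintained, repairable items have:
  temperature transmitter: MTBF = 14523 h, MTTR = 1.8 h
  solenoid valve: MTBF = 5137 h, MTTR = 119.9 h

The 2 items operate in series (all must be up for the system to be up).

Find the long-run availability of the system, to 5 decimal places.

0.97707

A(temperature transmitter) = MTBF/(MTBF+MTTR) = 14523/(14523+1.8) = 0.999876
A(solenoid valve) = MTBF/(MTBF+MTTR) = 5137/(5137+119.9) = 0.977192
Series availability: 0.999876 × 0.977192 = 0.97707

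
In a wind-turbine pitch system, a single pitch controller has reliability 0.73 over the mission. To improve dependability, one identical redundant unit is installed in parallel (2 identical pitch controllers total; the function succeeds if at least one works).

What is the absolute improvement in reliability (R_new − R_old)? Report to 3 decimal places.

0.197

R_before = 0.73
R_after = 1 − (1 − 0.73)^2 = 0.927
ΔR = 0.927 − 0.73 = 0.197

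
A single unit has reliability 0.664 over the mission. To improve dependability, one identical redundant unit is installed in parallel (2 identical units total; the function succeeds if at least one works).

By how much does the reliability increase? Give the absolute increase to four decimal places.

R_before = 0.664
R_after = 1 − (1 − 0.664)^2 = 0.8871
ΔR = 0.8871 − 0.664 = 0.2231

0.2231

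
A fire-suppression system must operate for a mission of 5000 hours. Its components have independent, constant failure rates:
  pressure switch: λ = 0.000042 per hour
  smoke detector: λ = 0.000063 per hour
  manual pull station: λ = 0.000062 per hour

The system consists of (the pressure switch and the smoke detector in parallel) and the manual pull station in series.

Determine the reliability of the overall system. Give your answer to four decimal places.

R(pressure switch) = exp(−0.000042 × 5000) = 0.810584
R(smoke detector) = exp(−0.000063 × 5000) = 0.729789
R(manual pull station) = exp(−0.000062 × 5000) = 0.733447
Parallel (pressure switch and smoke detector): 1 − (1 − 0.810584)(1 − 0.729789) = 0.948818
Series ([0.948818] and manual pull station): 0.948818 × 0.733447 = 0.6959

0.6959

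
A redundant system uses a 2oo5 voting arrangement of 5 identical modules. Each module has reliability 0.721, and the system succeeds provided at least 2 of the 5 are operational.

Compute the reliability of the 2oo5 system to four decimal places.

0.9765

R = Σ_{i=2}^{5} C(5,i) p^i (1−p)^{5−i} with p = 0.721
C(5,2)·0.721^2·0.279^3 = 0.112897
C(5,3)·0.721^3·0.279^2 = 0.291752
C(5,4)·0.721^4·0.279^1 = 0.376977
C(5,5)·0.721^5·0.279^0 = 0.194839
Sum = 0.9765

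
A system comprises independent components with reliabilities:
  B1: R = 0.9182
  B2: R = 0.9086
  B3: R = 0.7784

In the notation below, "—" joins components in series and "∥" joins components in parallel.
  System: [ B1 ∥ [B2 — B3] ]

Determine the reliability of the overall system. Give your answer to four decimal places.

0.9761

Series (B2 and B3): 0.908600 × 0.778400 = 0.707254
Parallel (B1 and [0.707254]): 1 − (1 − 0.918200)(1 − 0.707254) = 0.9761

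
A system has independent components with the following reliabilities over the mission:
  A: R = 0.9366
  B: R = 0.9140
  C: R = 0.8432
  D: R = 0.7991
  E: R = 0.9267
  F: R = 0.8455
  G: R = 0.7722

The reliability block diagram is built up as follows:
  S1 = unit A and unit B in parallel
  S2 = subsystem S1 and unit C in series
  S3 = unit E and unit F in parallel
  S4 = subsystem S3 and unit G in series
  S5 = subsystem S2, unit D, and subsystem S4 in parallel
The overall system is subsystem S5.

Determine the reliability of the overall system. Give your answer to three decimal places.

0.992

Parallel (A and B): 1 − (1 − 0.93660)(1 − 0.91400) = 0.99455
Series ([0.99455] and C): 0.99455 × 0.84320 = 0.83860
Parallel (E and F): 1 − (1 − 0.92670)(1 − 0.84550) = 0.98868
Series ([0.98868] and G): 0.98868 × 0.77220 = 0.76346
Parallel ([0.83860], D, and [0.76346]): 1 − (1 − 0.83860)(1 − 0.79910)(1 − 0.76346) = 0.992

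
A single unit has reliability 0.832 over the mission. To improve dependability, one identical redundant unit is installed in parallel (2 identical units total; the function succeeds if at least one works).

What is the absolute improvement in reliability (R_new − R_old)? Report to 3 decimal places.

R_before = 0.832
R_after = 1 − (1 − 0.832)^2 = 0.972
ΔR = 0.972 − 0.832 = 0.140

0.140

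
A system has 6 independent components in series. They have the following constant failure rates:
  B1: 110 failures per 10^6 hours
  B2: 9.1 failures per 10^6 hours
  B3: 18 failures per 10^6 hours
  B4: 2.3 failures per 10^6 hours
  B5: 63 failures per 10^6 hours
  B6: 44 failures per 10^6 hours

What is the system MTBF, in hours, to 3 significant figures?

Series of exponential components: λ_sys = Σ λ_i
λ_sys = 0.00011 + 0.0000091 + 0.000018 + 0.0000023 + 0.000063 + 0.000044 = 2.4640e-04 /h
MTBF = 1 / λ_sys = 4060 h

4060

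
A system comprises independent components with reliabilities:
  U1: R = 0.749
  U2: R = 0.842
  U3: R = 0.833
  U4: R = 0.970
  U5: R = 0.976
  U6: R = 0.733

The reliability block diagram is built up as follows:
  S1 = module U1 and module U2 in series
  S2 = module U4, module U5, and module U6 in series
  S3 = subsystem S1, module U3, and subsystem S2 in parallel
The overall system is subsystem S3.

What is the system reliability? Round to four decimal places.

Series (U1 and U2): 0.749000 × 0.842000 = 0.630658
Series (U4, U5, and U6): 0.970000 × 0.976000 × 0.733000 = 0.693946
Parallel ([0.630658], U3, and [0.693946]): 1 − (1 − 0.630658)(1 − 0.833000)(1 − 0.693946) = 0.9811

0.9811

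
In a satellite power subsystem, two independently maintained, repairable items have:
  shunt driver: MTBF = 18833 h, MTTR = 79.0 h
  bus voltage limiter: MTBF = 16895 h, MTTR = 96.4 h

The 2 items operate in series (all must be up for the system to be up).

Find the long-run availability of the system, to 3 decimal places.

A(shunt driver) = MTBF/(MTBF+MTTR) = 18833/(18833+79.0) = 0.995823
A(bus voltage limiter) = MTBF/(MTBF+MTTR) = 16895/(16895+96.4) = 0.994327
Series availability: 0.995823 × 0.994327 = 0.990

0.990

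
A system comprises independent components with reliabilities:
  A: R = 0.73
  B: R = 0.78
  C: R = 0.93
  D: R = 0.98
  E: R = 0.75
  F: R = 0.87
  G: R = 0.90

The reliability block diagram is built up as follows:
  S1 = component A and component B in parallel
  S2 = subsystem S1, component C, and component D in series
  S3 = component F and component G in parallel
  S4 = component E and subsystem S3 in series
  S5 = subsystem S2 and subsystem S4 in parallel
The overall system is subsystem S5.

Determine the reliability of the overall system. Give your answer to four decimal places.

Parallel (A and B): 1 − (1 − 0.730000)(1 − 0.780000) = 0.940600
Series ([0.940600], C, and D): 0.940600 × 0.930000 × 0.980000 = 0.857263
Parallel (F and G): 1 − (1 − 0.870000)(1 − 0.900000) = 0.987000
Series (E and [0.987000]): 0.750000 × 0.987000 = 0.740250
Parallel ([0.857263] and [0.740250]): 1 − (1 − 0.857263)(1 − 0.740250) = 0.9629

0.9629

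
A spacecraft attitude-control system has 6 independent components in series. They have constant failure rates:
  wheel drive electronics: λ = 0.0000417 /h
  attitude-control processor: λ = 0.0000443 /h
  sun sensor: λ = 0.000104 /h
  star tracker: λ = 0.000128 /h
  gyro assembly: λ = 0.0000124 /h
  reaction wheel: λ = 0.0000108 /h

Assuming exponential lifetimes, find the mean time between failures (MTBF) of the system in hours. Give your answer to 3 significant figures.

2930

Series of exponential components: λ_sys = Σ λ_i
λ_sys = 0.0000417 + 0.0000443 + 0.000104 + 0.000128 + 0.0000124 + 0.0000108 = 3.4120e-04 /h
MTBF = 1 / λ_sys = 2930 h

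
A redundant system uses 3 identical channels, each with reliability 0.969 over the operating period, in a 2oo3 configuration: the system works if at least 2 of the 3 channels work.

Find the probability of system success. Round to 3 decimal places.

0.997

R = Σ_{i=2}^{3} C(3,i) p^i (1−p)^{3−i} with p = 0.969
C(3,2)·0.969^2·0.031^1 = 0.08732
C(3,3)·0.969^3·0.031^0 = 0.90985
Sum = 0.997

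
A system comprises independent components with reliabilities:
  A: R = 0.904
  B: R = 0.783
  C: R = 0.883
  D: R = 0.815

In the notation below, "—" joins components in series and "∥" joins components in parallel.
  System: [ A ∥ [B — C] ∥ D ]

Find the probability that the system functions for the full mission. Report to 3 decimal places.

Series (B and C): 0.78300 × 0.88300 = 0.69139
Parallel (A, [0.69139], and D): 1 − (1 − 0.90400)(1 − 0.69139)(1 − 0.81500) = 0.995

0.995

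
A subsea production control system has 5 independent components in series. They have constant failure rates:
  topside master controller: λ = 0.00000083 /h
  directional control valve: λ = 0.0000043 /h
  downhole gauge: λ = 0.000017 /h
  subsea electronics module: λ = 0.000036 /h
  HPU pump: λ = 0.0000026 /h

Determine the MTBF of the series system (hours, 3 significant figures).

16500

Series of exponential components: λ_sys = Σ λ_i
λ_sys = 0.00000083 + 0.0000043 + 0.000017 + 0.000036 + 0.0000026 = 6.0730e-05 /h
MTBF = 1 / λ_sys = 16500 h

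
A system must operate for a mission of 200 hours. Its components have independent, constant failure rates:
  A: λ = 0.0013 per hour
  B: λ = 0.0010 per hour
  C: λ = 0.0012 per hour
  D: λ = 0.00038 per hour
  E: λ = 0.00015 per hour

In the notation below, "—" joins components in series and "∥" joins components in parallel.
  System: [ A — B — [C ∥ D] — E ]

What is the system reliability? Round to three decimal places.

0.603

R(A) = exp(−0.0013 × 200) = 0.77105
R(B) = exp(−0.0010 × 200) = 0.81873
R(C) = exp(−0.0012 × 200) = 0.78663
R(D) = exp(−0.00038 × 200) = 0.92682
R(E) = exp(−0.00015 × 200) = 0.97045
Parallel (C and D): 1 − (1 − 0.78663)(1 − 0.92682) = 0.98439
Series (A, B, [0.98439], and E): 0.77105 × 0.81873 × 0.98439 × 0.97045 = 0.603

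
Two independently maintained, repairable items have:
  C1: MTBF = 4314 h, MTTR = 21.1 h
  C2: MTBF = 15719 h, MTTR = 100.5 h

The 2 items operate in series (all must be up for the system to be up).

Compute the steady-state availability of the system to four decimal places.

0.9888

A(C1) = MTBF/(MTBF+MTTR) = 4314/(4314+21.1) = 0.995133
A(C2) = MTBF/(MTBF+MTTR) = 15719/(15719+100.5) = 0.993647
Series availability: 0.995133 × 0.993647 = 0.9888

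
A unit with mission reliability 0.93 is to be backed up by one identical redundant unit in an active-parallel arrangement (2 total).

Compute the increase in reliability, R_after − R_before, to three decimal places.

R_before = 0.93
R_after = 1 − (1 − 0.93)^2 = 0.995
ΔR = 0.995 − 0.93 = 0.065

0.065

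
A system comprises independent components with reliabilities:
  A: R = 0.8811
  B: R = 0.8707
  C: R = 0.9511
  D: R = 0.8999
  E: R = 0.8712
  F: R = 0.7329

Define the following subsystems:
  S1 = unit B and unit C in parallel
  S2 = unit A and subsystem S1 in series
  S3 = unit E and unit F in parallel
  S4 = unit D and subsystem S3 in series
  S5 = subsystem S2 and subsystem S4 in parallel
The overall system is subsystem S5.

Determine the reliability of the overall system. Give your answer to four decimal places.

0.9837

Parallel (B and C): 1 − (1 − 0.870700)(1 − 0.951100) = 0.993677
Series (A and [0.993677]): 0.881100 × 0.993677 = 0.875529
Parallel (E and F): 1 − (1 − 0.871200)(1 − 0.732900) = 0.965598
Series (D and [0.965598]): 0.899900 × 0.965598 = 0.868942
Parallel ([0.875529] and [0.868942]): 1 − (1 − 0.875529)(1 − 0.868942) = 0.9837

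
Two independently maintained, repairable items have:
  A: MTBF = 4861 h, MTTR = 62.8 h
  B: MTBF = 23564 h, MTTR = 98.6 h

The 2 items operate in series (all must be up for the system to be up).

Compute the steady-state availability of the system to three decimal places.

0.983

A(A) = MTBF/(MTBF+MTTR) = 4861/(4861+62.8) = 0.987246
A(B) = MTBF/(MTBF+MTTR) = 23564/(23564+98.6) = 0.995833
Series availability: 0.987246 × 0.995833 = 0.983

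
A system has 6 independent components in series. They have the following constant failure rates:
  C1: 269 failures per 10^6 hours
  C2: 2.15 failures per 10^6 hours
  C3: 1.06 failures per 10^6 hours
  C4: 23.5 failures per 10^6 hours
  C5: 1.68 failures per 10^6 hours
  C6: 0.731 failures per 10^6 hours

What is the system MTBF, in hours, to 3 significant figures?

3350

Series of exponential components: λ_sys = Σ λ_i
λ_sys = 0.000269 + 0.00000215 + 0.00000106 + 0.0000235 + 0.00000168 + 0.000000731 = 2.9812e-04 /h
MTBF = 1 / λ_sys = 3350 h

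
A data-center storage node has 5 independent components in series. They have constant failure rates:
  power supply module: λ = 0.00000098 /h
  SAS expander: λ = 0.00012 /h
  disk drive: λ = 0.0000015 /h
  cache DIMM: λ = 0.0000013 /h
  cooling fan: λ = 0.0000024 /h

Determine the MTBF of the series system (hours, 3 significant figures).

7930

Series of exponential components: λ_sys = Σ λ_i
λ_sys = 0.00000098 + 0.00012 + 0.0000015 + 0.0000013 + 0.0000024 = 1.2618e-04 /h
MTBF = 1 / λ_sys = 7930 h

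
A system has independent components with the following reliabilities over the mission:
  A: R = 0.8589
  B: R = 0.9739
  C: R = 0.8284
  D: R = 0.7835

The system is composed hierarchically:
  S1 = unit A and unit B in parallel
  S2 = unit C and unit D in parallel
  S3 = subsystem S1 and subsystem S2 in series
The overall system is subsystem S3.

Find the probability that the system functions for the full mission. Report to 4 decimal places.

Parallel (A and B): 1 − (1 − 0.858900)(1 − 0.973900) = 0.996317
Parallel (C and D): 1 − (1 − 0.828400)(1 − 0.783500) = 0.962849
Series ([0.996317] and [0.962849]): 0.996317 × 0.962849 = 0.9593

0.9593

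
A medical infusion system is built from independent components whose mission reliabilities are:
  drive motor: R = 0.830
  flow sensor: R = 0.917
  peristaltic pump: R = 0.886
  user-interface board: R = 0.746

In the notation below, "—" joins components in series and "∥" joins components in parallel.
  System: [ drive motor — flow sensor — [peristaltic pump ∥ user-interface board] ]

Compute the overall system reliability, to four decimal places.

Parallel (peristaltic pump and user-interface board): 1 − (1 − 0.886000)(1 − 0.746000) = 0.971044
Series (drive motor, flow sensor, and [0.971044]): 0.830000 × 0.917000 × 0.971044 = 0.7391

0.7391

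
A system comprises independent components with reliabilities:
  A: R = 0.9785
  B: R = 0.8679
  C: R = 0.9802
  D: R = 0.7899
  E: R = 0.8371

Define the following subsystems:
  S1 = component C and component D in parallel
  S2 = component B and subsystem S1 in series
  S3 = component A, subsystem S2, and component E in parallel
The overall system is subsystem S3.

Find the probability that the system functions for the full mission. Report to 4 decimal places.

Parallel (C and D): 1 − (1 − 0.980200)(1 − 0.789900) = 0.995840
Series (B and [0.995840]): 0.867900 × 0.995840 = 0.864290
Parallel (A, [0.864290], and E): 1 − (1 − 0.978500)(1 − 0.864290)(1 − 0.837100) = 0.9995

0.9995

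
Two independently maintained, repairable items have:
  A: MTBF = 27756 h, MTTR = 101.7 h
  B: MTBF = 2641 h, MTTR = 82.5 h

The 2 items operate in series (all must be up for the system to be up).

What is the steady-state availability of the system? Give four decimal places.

A(A) = MTBF/(MTBF+MTTR) = 27756/(27756+101.7) = 0.996349
A(B) = MTBF/(MTBF+MTTR) = 2641/(2641+82.5) = 0.969708
Series availability: 0.996349 × 0.969708 = 0.9662

0.9662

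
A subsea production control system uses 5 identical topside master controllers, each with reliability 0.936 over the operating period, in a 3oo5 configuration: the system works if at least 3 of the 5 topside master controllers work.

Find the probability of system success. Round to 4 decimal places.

R = Σ_{i=3}^{5} C(5,i) p^i (1−p)^{5−i} with p = 0.936
C(5,3)·0.936^3·0.064^2 = 0.033588
C(5,4)·0.936^4·0.064^1 = 0.245614
C(5,5)·0.936^5·0.064^0 = 0.718421
Sum = 0.9976

0.9976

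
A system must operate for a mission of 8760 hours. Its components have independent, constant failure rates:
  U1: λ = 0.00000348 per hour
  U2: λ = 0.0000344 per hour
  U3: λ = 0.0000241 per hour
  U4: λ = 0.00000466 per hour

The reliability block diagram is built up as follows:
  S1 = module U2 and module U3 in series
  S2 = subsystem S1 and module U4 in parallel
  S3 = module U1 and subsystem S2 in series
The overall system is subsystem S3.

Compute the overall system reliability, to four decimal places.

R(U1) = exp(−0.00000348 × 8760) = 0.969975
R(U2) = exp(−0.0000344 × 8760) = 0.739823
R(U3) = exp(−0.0000241 × 8760) = 0.809680
R(U4) = exp(−0.00000466 × 8760) = 0.960000
Series (U2 and U3): 0.739823 × 0.809680 = 0.599020
Parallel ([0.599020] and U4): 1 − (1 − 0.599020)(1 − 0.960000) = 0.983961
Series (U1 and [0.983961]): 0.969975 × 0.983961 = 0.9544

0.9544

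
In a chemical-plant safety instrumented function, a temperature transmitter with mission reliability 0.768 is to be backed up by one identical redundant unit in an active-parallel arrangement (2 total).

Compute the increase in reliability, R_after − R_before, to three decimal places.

R_before = 0.768
R_after = 1 − (1 − 0.768)^2 = 0.946
ΔR = 0.946 − 0.768 = 0.178

0.178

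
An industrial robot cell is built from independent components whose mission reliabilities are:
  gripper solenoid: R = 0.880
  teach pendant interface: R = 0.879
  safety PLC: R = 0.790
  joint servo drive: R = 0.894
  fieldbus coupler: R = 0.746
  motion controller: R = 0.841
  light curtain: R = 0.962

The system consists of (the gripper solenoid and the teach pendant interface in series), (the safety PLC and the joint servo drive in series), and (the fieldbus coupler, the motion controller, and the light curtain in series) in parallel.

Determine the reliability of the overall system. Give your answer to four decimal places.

0.9736

Series (gripper solenoid and teach pendant interface): 0.880000 × 0.879000 = 0.773520
Series (safety PLC and joint servo drive): 0.790000 × 0.894000 = 0.706260
Series (fieldbus coupler, motion controller, and light curtain): 0.746000 × 0.841000 × 0.962000 = 0.603545
Parallel ([0.773520], [0.706260], and [0.603545]): 1 − (1 − 0.773520)(1 − 0.706260)(1 − 0.603545) = 0.9736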